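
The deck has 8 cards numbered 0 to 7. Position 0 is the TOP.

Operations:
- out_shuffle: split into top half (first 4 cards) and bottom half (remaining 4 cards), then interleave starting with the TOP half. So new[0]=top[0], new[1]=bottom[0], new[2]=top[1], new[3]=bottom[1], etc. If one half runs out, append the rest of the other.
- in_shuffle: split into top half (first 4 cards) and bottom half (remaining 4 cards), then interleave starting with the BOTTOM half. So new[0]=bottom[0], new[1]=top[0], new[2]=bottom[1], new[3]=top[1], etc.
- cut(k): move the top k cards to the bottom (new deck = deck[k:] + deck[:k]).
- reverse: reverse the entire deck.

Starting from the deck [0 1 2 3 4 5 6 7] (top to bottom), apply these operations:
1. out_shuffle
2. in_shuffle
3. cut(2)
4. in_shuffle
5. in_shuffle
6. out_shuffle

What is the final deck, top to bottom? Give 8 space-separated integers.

After op 1 (out_shuffle): [0 4 1 5 2 6 3 7]
After op 2 (in_shuffle): [2 0 6 4 3 1 7 5]
After op 3 (cut(2)): [6 4 3 1 7 5 2 0]
After op 4 (in_shuffle): [7 6 5 4 2 3 0 1]
After op 5 (in_shuffle): [2 7 3 6 0 5 1 4]
After op 6 (out_shuffle): [2 0 7 5 3 1 6 4]

Answer: 2 0 7 5 3 1 6 4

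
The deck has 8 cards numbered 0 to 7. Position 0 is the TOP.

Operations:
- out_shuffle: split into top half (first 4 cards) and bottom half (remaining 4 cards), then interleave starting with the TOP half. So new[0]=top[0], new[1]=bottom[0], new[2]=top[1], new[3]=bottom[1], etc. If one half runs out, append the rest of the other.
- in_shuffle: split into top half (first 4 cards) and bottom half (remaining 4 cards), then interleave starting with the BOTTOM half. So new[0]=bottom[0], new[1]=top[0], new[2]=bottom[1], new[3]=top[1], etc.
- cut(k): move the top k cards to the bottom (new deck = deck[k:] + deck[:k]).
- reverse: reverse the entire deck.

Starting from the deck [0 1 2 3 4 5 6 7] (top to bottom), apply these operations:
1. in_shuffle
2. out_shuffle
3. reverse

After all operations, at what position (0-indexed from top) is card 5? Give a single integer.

Answer: 3

Derivation:
After op 1 (in_shuffle): [4 0 5 1 6 2 7 3]
After op 2 (out_shuffle): [4 6 0 2 5 7 1 3]
After op 3 (reverse): [3 1 7 5 2 0 6 4]
Card 5 is at position 3.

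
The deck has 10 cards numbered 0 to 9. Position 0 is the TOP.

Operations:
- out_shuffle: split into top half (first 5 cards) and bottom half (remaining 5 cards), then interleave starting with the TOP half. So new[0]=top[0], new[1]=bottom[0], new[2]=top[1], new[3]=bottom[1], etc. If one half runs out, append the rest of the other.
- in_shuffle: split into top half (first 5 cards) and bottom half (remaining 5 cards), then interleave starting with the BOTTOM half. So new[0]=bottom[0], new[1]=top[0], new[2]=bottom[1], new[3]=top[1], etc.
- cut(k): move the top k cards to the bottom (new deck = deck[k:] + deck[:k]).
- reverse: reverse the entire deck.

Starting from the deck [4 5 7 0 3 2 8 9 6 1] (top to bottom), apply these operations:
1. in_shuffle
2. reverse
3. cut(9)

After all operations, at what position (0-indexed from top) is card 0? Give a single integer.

Answer: 3

Derivation:
After op 1 (in_shuffle): [2 4 8 5 9 7 6 0 1 3]
After op 2 (reverse): [3 1 0 6 7 9 5 8 4 2]
After op 3 (cut(9)): [2 3 1 0 6 7 9 5 8 4]
Card 0 is at position 3.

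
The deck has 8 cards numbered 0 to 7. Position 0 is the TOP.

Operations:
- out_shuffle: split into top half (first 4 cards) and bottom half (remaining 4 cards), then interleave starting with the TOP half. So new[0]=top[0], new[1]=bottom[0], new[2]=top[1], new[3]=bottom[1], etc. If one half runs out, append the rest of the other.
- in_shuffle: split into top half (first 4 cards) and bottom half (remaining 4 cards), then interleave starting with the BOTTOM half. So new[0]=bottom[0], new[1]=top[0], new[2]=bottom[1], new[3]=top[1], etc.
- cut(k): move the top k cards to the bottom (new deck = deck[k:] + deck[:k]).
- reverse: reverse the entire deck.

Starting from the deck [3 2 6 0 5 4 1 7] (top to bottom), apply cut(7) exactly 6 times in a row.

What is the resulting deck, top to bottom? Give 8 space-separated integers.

After op 1 (cut(7)): [7 3 2 6 0 5 4 1]
After op 2 (cut(7)): [1 7 3 2 6 0 5 4]
After op 3 (cut(7)): [4 1 7 3 2 6 0 5]
After op 4 (cut(7)): [5 4 1 7 3 2 6 0]
After op 5 (cut(7)): [0 5 4 1 7 3 2 6]
After op 6 (cut(7)): [6 0 5 4 1 7 3 2]

Answer: 6 0 5 4 1 7 3 2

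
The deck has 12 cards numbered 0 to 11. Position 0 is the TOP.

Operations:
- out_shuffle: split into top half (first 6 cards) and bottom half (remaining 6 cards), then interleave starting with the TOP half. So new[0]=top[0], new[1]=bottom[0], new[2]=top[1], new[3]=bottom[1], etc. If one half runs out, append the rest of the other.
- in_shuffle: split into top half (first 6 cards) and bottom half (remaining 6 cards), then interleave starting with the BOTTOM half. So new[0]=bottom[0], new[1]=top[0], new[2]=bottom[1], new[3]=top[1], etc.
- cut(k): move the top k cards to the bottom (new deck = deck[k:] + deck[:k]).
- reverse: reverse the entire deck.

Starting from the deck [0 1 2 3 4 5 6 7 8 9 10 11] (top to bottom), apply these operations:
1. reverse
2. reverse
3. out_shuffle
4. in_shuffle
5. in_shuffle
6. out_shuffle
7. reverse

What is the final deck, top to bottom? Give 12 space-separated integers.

Answer: 1 9 8 5 4 0 11 7 6 3 2 10

Derivation:
After op 1 (reverse): [11 10 9 8 7 6 5 4 3 2 1 0]
After op 2 (reverse): [0 1 2 3 4 5 6 7 8 9 10 11]
After op 3 (out_shuffle): [0 6 1 7 2 8 3 9 4 10 5 11]
After op 4 (in_shuffle): [3 0 9 6 4 1 10 7 5 2 11 8]
After op 5 (in_shuffle): [10 3 7 0 5 9 2 6 11 4 8 1]
After op 6 (out_shuffle): [10 2 3 6 7 11 0 4 5 8 9 1]
After op 7 (reverse): [1 9 8 5 4 0 11 7 6 3 2 10]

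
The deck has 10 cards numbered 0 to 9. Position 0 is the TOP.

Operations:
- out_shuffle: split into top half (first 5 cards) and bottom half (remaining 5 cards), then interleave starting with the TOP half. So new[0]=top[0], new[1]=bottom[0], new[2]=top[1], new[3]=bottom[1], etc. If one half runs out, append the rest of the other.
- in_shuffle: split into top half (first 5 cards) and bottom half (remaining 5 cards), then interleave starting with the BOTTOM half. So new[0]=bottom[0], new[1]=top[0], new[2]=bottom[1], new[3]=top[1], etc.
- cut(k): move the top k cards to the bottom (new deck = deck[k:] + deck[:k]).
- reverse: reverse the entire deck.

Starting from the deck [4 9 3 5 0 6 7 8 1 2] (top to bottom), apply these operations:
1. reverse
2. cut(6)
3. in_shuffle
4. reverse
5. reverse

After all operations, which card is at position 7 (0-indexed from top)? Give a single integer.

After op 1 (reverse): [2 1 8 7 6 0 5 3 9 4]
After op 2 (cut(6)): [5 3 9 4 2 1 8 7 6 0]
After op 3 (in_shuffle): [1 5 8 3 7 9 6 4 0 2]
After op 4 (reverse): [2 0 4 6 9 7 3 8 5 1]
After op 5 (reverse): [1 5 8 3 7 9 6 4 0 2]
Position 7: card 4.

Answer: 4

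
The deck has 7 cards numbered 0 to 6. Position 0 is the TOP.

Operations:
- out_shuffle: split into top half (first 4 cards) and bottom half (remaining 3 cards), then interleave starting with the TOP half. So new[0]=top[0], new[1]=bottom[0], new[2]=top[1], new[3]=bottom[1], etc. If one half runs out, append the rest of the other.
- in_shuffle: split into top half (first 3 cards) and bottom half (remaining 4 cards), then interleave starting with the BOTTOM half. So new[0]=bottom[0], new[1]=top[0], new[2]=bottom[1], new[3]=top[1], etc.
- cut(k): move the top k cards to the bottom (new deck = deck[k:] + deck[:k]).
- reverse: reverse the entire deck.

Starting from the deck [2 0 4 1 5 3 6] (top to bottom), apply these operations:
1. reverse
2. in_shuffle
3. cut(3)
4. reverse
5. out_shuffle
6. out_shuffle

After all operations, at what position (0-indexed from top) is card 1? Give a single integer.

Answer: 1

Derivation:
After op 1 (reverse): [6 3 5 1 4 0 2]
After op 2 (in_shuffle): [1 6 4 3 0 5 2]
After op 3 (cut(3)): [3 0 5 2 1 6 4]
After op 4 (reverse): [4 6 1 2 5 0 3]
After op 5 (out_shuffle): [4 5 6 0 1 3 2]
After op 6 (out_shuffle): [4 1 5 3 6 2 0]
Card 1 is at position 1.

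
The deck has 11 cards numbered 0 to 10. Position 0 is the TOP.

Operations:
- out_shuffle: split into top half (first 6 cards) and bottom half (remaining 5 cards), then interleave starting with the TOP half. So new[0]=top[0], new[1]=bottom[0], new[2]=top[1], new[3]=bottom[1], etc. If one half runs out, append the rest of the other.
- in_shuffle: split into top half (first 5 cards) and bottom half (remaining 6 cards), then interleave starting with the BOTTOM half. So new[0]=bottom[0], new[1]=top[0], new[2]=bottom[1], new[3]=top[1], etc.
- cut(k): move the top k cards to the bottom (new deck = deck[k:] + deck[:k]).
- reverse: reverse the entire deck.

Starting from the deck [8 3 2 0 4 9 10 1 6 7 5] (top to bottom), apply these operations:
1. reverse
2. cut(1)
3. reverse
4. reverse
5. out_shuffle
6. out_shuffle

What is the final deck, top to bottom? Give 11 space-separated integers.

Answer: 7 10 0 8 6 9 2 5 1 4 3

Derivation:
After op 1 (reverse): [5 7 6 1 10 9 4 0 2 3 8]
After op 2 (cut(1)): [7 6 1 10 9 4 0 2 3 8 5]
After op 3 (reverse): [5 8 3 2 0 4 9 10 1 6 7]
After op 4 (reverse): [7 6 1 10 9 4 0 2 3 8 5]
After op 5 (out_shuffle): [7 0 6 2 1 3 10 8 9 5 4]
After op 6 (out_shuffle): [7 10 0 8 6 9 2 5 1 4 3]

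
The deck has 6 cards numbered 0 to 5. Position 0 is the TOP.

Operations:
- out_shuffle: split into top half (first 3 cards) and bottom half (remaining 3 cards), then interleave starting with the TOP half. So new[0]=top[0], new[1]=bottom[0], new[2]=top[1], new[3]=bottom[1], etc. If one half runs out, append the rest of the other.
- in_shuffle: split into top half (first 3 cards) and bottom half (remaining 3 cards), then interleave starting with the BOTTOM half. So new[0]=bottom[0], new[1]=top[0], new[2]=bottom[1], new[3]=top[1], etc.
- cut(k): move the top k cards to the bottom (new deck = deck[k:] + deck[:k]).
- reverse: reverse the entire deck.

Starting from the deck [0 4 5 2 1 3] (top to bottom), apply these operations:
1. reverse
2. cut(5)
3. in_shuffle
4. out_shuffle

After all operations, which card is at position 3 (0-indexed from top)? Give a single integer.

Answer: 4

Derivation:
After op 1 (reverse): [3 1 2 5 4 0]
After op 2 (cut(5)): [0 3 1 2 5 4]
After op 3 (in_shuffle): [2 0 5 3 4 1]
After op 4 (out_shuffle): [2 3 0 4 5 1]
Position 3: card 4.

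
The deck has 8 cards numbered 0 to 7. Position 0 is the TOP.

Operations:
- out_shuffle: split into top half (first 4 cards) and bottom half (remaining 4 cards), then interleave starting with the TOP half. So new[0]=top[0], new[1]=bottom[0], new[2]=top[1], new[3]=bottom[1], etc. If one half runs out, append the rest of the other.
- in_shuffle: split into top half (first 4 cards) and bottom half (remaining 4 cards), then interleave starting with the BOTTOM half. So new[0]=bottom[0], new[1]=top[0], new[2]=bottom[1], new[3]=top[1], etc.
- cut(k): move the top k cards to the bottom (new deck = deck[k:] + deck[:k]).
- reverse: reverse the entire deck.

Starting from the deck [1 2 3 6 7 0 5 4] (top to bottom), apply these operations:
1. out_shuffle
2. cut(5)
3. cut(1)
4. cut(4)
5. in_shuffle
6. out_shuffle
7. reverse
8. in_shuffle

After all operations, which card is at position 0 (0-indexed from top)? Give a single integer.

After op 1 (out_shuffle): [1 7 2 0 3 5 6 4]
After op 2 (cut(5)): [5 6 4 1 7 2 0 3]
After op 3 (cut(1)): [6 4 1 7 2 0 3 5]
After op 4 (cut(4)): [2 0 3 5 6 4 1 7]
After op 5 (in_shuffle): [6 2 4 0 1 3 7 5]
After op 6 (out_shuffle): [6 1 2 3 4 7 0 5]
After op 7 (reverse): [5 0 7 4 3 2 1 6]
After op 8 (in_shuffle): [3 5 2 0 1 7 6 4]
Position 0: card 3.

Answer: 3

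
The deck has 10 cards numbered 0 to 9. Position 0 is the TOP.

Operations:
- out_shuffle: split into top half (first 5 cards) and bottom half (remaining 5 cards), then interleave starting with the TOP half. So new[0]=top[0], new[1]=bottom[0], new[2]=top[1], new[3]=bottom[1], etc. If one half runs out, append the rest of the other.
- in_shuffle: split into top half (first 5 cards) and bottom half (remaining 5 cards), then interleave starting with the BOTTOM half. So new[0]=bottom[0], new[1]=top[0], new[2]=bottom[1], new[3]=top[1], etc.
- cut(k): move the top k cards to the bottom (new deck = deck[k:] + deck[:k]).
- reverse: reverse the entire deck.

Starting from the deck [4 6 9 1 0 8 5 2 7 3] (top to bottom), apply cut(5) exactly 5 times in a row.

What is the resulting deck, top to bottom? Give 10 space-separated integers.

Answer: 8 5 2 7 3 4 6 9 1 0

Derivation:
After op 1 (cut(5)): [8 5 2 7 3 4 6 9 1 0]
After op 2 (cut(5)): [4 6 9 1 0 8 5 2 7 3]
After op 3 (cut(5)): [8 5 2 7 3 4 6 9 1 0]
After op 4 (cut(5)): [4 6 9 1 0 8 5 2 7 3]
After op 5 (cut(5)): [8 5 2 7 3 4 6 9 1 0]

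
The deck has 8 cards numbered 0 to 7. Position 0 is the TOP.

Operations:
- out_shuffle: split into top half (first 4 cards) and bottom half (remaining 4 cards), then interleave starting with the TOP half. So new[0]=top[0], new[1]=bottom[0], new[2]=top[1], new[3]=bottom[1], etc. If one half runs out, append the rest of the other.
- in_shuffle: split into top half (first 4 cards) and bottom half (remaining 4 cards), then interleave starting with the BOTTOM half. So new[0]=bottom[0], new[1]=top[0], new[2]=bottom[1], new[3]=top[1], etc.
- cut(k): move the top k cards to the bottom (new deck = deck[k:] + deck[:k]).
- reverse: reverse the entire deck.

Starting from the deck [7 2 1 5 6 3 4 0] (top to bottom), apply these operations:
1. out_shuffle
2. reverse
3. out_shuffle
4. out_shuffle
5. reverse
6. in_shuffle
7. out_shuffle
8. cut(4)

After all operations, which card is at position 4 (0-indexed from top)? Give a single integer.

After op 1 (out_shuffle): [7 6 2 3 1 4 5 0]
After op 2 (reverse): [0 5 4 1 3 2 6 7]
After op 3 (out_shuffle): [0 3 5 2 4 6 1 7]
After op 4 (out_shuffle): [0 4 3 6 5 1 2 7]
After op 5 (reverse): [7 2 1 5 6 3 4 0]
After op 6 (in_shuffle): [6 7 3 2 4 1 0 5]
After op 7 (out_shuffle): [6 4 7 1 3 0 2 5]
After op 8 (cut(4)): [3 0 2 5 6 4 7 1]
Position 4: card 6.

Answer: 6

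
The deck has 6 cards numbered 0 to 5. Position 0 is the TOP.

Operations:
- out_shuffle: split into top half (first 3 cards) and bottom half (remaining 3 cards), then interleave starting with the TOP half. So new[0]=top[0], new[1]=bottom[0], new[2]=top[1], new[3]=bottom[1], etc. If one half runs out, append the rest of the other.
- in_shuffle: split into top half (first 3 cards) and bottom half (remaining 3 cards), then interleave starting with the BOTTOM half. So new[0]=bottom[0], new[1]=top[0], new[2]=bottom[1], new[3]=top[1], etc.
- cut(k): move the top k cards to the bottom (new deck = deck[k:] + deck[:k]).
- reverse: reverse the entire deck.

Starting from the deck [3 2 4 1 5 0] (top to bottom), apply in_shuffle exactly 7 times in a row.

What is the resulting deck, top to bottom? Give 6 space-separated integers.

Answer: 1 3 5 2 0 4

Derivation:
After op 1 (in_shuffle): [1 3 5 2 0 4]
After op 2 (in_shuffle): [2 1 0 3 4 5]
After op 3 (in_shuffle): [3 2 4 1 5 0]
After op 4 (in_shuffle): [1 3 5 2 0 4]
After op 5 (in_shuffle): [2 1 0 3 4 5]
After op 6 (in_shuffle): [3 2 4 1 5 0]
After op 7 (in_shuffle): [1 3 5 2 0 4]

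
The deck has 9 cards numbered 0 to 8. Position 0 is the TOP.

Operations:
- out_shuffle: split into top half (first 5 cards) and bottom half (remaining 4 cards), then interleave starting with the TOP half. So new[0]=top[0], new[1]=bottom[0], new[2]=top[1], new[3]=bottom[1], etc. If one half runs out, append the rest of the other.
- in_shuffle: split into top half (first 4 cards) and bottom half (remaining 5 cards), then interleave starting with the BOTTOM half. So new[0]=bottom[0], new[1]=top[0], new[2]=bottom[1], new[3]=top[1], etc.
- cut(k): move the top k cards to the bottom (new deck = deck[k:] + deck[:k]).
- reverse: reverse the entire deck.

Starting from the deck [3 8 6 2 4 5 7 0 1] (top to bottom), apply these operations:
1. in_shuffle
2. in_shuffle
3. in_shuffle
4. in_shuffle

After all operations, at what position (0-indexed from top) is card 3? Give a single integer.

Answer: 6

Derivation:
After op 1 (in_shuffle): [4 3 5 8 7 6 0 2 1]
After op 2 (in_shuffle): [7 4 6 3 0 5 2 8 1]
After op 3 (in_shuffle): [0 7 5 4 2 6 8 3 1]
After op 4 (in_shuffle): [2 0 6 7 8 5 3 4 1]
Card 3 is at position 6.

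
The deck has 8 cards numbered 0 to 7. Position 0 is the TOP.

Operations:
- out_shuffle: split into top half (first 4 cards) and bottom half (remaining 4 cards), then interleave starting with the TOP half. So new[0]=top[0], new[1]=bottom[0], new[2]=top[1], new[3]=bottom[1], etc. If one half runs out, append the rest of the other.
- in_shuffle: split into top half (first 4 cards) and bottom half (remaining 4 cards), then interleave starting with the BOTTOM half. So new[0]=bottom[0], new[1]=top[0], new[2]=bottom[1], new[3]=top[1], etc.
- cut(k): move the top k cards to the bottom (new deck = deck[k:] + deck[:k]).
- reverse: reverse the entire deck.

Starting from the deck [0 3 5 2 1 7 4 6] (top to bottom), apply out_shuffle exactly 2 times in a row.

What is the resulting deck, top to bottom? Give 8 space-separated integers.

Answer: 0 5 1 4 3 2 7 6

Derivation:
After op 1 (out_shuffle): [0 1 3 7 5 4 2 6]
After op 2 (out_shuffle): [0 5 1 4 3 2 7 6]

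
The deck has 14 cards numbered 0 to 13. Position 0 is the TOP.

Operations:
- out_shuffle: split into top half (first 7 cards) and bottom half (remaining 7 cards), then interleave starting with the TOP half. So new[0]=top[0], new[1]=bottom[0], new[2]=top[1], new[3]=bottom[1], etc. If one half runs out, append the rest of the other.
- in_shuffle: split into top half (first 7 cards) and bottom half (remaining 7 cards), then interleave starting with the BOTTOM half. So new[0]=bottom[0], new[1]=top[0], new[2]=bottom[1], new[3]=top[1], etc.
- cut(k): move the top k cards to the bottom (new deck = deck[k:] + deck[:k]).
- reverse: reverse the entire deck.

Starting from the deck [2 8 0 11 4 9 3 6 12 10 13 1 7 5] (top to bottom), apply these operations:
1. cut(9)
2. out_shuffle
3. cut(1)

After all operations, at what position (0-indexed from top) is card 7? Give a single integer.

Answer: 5

Derivation:
After op 1 (cut(9)): [10 13 1 7 5 2 8 0 11 4 9 3 6 12]
After op 2 (out_shuffle): [10 0 13 11 1 4 7 9 5 3 2 6 8 12]
After op 3 (cut(1)): [0 13 11 1 4 7 9 5 3 2 6 8 12 10]
Card 7 is at position 5.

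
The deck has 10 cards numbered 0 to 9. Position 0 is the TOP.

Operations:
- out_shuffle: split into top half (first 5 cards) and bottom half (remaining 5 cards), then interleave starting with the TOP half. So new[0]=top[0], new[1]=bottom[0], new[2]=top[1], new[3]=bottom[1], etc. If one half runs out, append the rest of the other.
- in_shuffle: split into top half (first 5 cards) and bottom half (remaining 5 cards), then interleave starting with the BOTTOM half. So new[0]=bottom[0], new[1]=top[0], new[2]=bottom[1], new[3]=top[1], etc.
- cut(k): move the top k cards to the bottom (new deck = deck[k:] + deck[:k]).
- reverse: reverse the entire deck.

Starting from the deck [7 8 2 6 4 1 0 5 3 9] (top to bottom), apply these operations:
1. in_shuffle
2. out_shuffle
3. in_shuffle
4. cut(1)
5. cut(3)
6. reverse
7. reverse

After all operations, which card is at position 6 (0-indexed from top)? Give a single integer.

Answer: 6

Derivation:
After op 1 (in_shuffle): [1 7 0 8 5 2 3 6 9 4]
After op 2 (out_shuffle): [1 2 7 3 0 6 8 9 5 4]
After op 3 (in_shuffle): [6 1 8 2 9 7 5 3 4 0]
After op 4 (cut(1)): [1 8 2 9 7 5 3 4 0 6]
After op 5 (cut(3)): [9 7 5 3 4 0 6 1 8 2]
After op 6 (reverse): [2 8 1 6 0 4 3 5 7 9]
After op 7 (reverse): [9 7 5 3 4 0 6 1 8 2]
Position 6: card 6.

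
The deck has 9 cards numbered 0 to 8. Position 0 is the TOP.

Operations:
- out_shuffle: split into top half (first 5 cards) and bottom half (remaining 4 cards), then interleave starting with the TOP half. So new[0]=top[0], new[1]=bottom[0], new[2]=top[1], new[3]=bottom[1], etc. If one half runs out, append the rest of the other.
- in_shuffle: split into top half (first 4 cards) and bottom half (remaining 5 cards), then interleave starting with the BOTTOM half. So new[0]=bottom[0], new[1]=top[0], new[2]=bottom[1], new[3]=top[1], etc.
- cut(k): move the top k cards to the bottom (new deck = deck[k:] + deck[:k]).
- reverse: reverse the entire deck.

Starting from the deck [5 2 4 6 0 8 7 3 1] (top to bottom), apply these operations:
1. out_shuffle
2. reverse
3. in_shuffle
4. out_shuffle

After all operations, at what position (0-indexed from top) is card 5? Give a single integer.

After op 1 (out_shuffle): [5 8 2 7 4 3 6 1 0]
After op 2 (reverse): [0 1 6 3 4 7 2 8 5]
After op 3 (in_shuffle): [4 0 7 1 2 6 8 3 5]
After op 4 (out_shuffle): [4 6 0 8 7 3 1 5 2]
Card 5 is at position 7.

Answer: 7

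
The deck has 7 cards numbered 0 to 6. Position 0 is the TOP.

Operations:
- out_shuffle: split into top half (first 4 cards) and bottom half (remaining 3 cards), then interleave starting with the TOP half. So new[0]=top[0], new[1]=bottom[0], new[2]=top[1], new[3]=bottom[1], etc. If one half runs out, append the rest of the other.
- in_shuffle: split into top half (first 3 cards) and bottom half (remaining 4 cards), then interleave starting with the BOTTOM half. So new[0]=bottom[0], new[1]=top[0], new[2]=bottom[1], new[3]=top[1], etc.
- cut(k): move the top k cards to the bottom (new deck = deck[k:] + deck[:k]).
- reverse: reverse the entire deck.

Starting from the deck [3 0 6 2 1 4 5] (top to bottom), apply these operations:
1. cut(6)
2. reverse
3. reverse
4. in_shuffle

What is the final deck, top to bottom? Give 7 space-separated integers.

Answer: 6 5 2 3 1 0 4

Derivation:
After op 1 (cut(6)): [5 3 0 6 2 1 4]
After op 2 (reverse): [4 1 2 6 0 3 5]
After op 3 (reverse): [5 3 0 6 2 1 4]
After op 4 (in_shuffle): [6 5 2 3 1 0 4]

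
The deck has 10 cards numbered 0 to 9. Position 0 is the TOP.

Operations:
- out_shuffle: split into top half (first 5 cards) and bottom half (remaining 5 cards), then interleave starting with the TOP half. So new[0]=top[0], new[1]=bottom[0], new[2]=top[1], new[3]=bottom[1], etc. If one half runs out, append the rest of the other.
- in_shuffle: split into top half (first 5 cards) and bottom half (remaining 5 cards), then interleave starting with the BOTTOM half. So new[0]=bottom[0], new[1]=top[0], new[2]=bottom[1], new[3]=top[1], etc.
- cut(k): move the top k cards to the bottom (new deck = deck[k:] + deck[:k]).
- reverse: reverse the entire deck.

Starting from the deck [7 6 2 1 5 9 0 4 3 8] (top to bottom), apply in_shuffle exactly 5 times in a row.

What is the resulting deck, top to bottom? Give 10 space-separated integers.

After op 1 (in_shuffle): [9 7 0 6 4 2 3 1 8 5]
After op 2 (in_shuffle): [2 9 3 7 1 0 8 6 5 4]
After op 3 (in_shuffle): [0 2 8 9 6 3 5 7 4 1]
After op 4 (in_shuffle): [3 0 5 2 7 8 4 9 1 6]
After op 5 (in_shuffle): [8 3 4 0 9 5 1 2 6 7]

Answer: 8 3 4 0 9 5 1 2 6 7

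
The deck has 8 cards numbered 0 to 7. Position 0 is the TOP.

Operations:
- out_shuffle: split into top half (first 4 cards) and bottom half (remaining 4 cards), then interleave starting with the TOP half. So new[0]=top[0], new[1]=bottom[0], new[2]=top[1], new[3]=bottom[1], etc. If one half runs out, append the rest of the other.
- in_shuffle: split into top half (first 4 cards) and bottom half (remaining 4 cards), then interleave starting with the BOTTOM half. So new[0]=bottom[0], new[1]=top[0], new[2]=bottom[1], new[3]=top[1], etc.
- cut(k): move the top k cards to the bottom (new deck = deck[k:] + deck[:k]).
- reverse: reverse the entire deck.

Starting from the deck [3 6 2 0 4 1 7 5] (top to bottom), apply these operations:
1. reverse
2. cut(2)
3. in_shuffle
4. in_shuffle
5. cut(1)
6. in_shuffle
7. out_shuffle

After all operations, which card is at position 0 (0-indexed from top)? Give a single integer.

After op 1 (reverse): [5 7 1 4 0 2 6 3]
After op 2 (cut(2)): [1 4 0 2 6 3 5 7]
After op 3 (in_shuffle): [6 1 3 4 5 0 7 2]
After op 4 (in_shuffle): [5 6 0 1 7 3 2 4]
After op 5 (cut(1)): [6 0 1 7 3 2 4 5]
After op 6 (in_shuffle): [3 6 2 0 4 1 5 7]
After op 7 (out_shuffle): [3 4 6 1 2 5 0 7]
Position 0: card 3.

Answer: 3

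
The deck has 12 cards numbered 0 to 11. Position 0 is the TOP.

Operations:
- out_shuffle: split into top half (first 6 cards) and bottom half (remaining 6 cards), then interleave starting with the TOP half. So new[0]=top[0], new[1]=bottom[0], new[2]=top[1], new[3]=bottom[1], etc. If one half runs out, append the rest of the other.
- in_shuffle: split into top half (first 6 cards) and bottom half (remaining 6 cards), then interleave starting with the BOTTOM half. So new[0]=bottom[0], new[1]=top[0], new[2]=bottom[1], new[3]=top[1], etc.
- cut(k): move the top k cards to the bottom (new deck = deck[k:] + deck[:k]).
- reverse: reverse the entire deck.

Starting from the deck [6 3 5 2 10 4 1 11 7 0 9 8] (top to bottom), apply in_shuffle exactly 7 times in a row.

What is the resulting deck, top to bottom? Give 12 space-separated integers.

After op 1 (in_shuffle): [1 6 11 3 7 5 0 2 9 10 8 4]
After op 2 (in_shuffle): [0 1 2 6 9 11 10 3 8 7 4 5]
After op 3 (in_shuffle): [10 0 3 1 8 2 7 6 4 9 5 11]
After op 4 (in_shuffle): [7 10 6 0 4 3 9 1 5 8 11 2]
After op 5 (in_shuffle): [9 7 1 10 5 6 8 0 11 4 2 3]
After op 6 (in_shuffle): [8 9 0 7 11 1 4 10 2 5 3 6]
After op 7 (in_shuffle): [4 8 10 9 2 0 5 7 3 11 6 1]

Answer: 4 8 10 9 2 0 5 7 3 11 6 1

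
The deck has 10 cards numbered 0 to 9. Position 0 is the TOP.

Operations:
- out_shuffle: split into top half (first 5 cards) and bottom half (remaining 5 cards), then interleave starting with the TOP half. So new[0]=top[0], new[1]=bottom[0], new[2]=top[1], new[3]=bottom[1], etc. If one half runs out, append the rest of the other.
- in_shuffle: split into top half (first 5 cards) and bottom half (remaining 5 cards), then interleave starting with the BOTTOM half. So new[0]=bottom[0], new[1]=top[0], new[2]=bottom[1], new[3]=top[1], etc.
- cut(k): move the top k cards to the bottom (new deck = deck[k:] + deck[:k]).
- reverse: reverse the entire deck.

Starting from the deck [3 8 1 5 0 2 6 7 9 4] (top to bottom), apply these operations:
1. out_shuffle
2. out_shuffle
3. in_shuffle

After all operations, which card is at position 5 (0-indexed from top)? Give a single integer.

Answer: 2

Derivation:
After op 1 (out_shuffle): [3 2 8 6 1 7 5 9 0 4]
After op 2 (out_shuffle): [3 7 2 5 8 9 6 0 1 4]
After op 3 (in_shuffle): [9 3 6 7 0 2 1 5 4 8]
Position 5: card 2.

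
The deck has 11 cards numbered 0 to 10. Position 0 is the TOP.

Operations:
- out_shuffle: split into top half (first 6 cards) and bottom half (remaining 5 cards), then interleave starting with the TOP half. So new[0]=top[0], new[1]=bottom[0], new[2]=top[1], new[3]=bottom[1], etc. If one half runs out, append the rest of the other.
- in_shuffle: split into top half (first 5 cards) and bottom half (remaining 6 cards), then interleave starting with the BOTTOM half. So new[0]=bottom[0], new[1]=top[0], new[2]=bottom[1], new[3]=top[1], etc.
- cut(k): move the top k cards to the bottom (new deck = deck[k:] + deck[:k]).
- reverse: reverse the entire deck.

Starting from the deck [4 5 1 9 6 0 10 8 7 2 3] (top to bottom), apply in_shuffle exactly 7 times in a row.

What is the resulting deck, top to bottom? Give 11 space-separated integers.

After op 1 (in_shuffle): [0 4 10 5 8 1 7 9 2 6 3]
After op 2 (in_shuffle): [1 0 7 4 9 10 2 5 6 8 3]
After op 3 (in_shuffle): [10 1 2 0 5 7 6 4 8 9 3]
After op 4 (in_shuffle): [7 10 6 1 4 2 8 0 9 5 3]
After op 5 (in_shuffle): [2 7 8 10 0 6 9 1 5 4 3]
After op 6 (in_shuffle): [6 2 9 7 1 8 5 10 4 0 3]
After op 7 (in_shuffle): [8 6 5 2 10 9 4 7 0 1 3]

Answer: 8 6 5 2 10 9 4 7 0 1 3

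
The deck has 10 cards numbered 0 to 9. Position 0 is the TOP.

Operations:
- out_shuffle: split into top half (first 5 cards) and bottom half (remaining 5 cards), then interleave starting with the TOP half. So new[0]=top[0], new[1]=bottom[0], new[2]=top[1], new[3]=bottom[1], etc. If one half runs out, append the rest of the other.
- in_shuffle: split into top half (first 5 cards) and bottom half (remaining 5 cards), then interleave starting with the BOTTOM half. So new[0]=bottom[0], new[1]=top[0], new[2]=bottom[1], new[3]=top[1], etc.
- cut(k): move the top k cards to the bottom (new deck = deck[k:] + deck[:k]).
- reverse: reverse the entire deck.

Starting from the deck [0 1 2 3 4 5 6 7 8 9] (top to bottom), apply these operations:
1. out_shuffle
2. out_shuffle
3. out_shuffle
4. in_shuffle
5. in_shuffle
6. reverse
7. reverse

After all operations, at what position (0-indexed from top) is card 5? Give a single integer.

Answer: 8

Derivation:
After op 1 (out_shuffle): [0 5 1 6 2 7 3 8 4 9]
After op 2 (out_shuffle): [0 7 5 3 1 8 6 4 2 9]
After op 3 (out_shuffle): [0 8 7 6 5 4 3 2 1 9]
After op 4 (in_shuffle): [4 0 3 8 2 7 1 6 9 5]
After op 5 (in_shuffle): [7 4 1 0 6 3 9 8 5 2]
After op 6 (reverse): [2 5 8 9 3 6 0 1 4 7]
After op 7 (reverse): [7 4 1 0 6 3 9 8 5 2]
Card 5 is at position 8.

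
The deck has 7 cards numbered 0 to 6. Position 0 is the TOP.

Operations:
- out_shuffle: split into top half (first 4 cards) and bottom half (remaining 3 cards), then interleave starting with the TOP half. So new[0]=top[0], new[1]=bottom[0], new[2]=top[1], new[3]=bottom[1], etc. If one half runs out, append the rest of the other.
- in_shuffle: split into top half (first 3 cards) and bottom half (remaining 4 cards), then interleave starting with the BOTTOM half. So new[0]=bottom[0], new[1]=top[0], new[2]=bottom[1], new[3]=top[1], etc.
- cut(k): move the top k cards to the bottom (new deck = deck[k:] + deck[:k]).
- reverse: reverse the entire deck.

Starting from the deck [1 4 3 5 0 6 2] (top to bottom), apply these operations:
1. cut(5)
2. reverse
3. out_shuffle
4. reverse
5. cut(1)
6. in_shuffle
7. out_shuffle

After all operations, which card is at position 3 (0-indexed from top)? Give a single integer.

Answer: 2

Derivation:
After op 1 (cut(5)): [6 2 1 4 3 5 0]
After op 2 (reverse): [0 5 3 4 1 2 6]
After op 3 (out_shuffle): [0 1 5 2 3 6 4]
After op 4 (reverse): [4 6 3 2 5 1 0]
After op 5 (cut(1)): [6 3 2 5 1 0 4]
After op 6 (in_shuffle): [5 6 1 3 0 2 4]
After op 7 (out_shuffle): [5 0 6 2 1 4 3]
Position 3: card 2.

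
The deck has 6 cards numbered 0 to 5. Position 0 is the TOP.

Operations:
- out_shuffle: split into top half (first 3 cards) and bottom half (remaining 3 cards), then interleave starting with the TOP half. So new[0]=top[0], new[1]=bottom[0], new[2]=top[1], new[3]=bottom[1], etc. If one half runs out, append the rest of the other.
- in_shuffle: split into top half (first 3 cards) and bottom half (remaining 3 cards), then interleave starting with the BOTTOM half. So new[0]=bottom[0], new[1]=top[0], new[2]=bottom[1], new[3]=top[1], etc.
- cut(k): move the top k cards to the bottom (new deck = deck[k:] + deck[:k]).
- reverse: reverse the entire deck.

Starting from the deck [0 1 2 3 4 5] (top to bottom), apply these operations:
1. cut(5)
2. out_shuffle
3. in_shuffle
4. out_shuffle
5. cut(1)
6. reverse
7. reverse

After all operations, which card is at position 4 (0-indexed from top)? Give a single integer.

After op 1 (cut(5)): [5 0 1 2 3 4]
After op 2 (out_shuffle): [5 2 0 3 1 4]
After op 3 (in_shuffle): [3 5 1 2 4 0]
After op 4 (out_shuffle): [3 2 5 4 1 0]
After op 5 (cut(1)): [2 5 4 1 0 3]
After op 6 (reverse): [3 0 1 4 5 2]
After op 7 (reverse): [2 5 4 1 0 3]
Position 4: card 0.

Answer: 0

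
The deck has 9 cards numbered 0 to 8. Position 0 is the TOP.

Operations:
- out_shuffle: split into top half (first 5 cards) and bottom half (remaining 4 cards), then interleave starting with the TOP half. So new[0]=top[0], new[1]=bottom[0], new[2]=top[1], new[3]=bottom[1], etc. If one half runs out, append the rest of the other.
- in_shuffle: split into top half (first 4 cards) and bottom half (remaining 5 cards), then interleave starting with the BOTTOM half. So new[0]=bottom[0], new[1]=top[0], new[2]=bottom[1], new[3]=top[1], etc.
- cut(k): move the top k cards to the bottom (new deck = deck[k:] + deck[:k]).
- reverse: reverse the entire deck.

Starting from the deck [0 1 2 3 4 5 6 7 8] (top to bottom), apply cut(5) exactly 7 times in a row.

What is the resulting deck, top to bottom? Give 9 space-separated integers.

After op 1 (cut(5)): [5 6 7 8 0 1 2 3 4]
After op 2 (cut(5)): [1 2 3 4 5 6 7 8 0]
After op 3 (cut(5)): [6 7 8 0 1 2 3 4 5]
After op 4 (cut(5)): [2 3 4 5 6 7 8 0 1]
After op 5 (cut(5)): [7 8 0 1 2 3 4 5 6]
After op 6 (cut(5)): [3 4 5 6 7 8 0 1 2]
After op 7 (cut(5)): [8 0 1 2 3 4 5 6 7]

Answer: 8 0 1 2 3 4 5 6 7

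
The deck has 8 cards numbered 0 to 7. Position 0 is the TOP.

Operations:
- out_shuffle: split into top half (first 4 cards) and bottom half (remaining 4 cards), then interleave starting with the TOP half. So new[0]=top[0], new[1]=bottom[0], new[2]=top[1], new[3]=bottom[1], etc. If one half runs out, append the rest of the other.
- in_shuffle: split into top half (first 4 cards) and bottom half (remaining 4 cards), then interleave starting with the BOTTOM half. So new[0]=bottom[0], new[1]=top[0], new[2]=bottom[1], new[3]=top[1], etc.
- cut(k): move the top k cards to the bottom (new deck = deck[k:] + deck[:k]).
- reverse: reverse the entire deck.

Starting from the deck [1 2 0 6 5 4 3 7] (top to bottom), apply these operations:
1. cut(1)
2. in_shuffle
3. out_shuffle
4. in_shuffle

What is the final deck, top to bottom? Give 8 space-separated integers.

After op 1 (cut(1)): [2 0 6 5 4 3 7 1]
After op 2 (in_shuffle): [4 2 3 0 7 6 1 5]
After op 3 (out_shuffle): [4 7 2 6 3 1 0 5]
After op 4 (in_shuffle): [3 4 1 7 0 2 5 6]

Answer: 3 4 1 7 0 2 5 6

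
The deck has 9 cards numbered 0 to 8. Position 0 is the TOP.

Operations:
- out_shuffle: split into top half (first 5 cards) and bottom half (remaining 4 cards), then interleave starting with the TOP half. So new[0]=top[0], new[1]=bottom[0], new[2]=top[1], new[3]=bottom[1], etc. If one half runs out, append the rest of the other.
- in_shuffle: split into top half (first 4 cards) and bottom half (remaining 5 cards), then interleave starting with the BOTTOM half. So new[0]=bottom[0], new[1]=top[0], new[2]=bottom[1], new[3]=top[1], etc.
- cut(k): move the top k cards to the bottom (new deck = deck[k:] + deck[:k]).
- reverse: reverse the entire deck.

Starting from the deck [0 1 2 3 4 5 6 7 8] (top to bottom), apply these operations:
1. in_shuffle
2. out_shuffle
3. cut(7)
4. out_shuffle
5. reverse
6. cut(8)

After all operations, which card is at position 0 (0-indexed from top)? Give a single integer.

After op 1 (in_shuffle): [4 0 5 1 6 2 7 3 8]
After op 2 (out_shuffle): [4 2 0 7 5 3 1 8 6]
After op 3 (cut(7)): [8 6 4 2 0 7 5 3 1]
After op 4 (out_shuffle): [8 7 6 5 4 3 2 1 0]
After op 5 (reverse): [0 1 2 3 4 5 6 7 8]
After op 6 (cut(8)): [8 0 1 2 3 4 5 6 7]
Position 0: card 8.

Answer: 8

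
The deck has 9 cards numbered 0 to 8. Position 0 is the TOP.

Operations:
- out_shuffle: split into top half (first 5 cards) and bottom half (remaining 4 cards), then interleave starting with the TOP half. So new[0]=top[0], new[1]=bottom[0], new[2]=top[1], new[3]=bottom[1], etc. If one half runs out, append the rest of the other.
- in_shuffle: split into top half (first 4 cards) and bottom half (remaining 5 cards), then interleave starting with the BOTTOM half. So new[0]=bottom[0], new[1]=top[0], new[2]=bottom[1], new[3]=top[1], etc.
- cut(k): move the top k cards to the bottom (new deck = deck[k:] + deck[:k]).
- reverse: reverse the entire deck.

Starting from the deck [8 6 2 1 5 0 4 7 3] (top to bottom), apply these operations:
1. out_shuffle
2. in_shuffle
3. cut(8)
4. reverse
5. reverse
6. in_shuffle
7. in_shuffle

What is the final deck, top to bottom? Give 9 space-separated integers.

Answer: 6 0 8 5 3 1 7 2 4

Derivation:
After op 1 (out_shuffle): [8 0 6 4 2 7 1 3 5]
After op 2 (in_shuffle): [2 8 7 0 1 6 3 4 5]
After op 3 (cut(8)): [5 2 8 7 0 1 6 3 4]
After op 4 (reverse): [4 3 6 1 0 7 8 2 5]
After op 5 (reverse): [5 2 8 7 0 1 6 3 4]
After op 6 (in_shuffle): [0 5 1 2 6 8 3 7 4]
After op 7 (in_shuffle): [6 0 8 5 3 1 7 2 4]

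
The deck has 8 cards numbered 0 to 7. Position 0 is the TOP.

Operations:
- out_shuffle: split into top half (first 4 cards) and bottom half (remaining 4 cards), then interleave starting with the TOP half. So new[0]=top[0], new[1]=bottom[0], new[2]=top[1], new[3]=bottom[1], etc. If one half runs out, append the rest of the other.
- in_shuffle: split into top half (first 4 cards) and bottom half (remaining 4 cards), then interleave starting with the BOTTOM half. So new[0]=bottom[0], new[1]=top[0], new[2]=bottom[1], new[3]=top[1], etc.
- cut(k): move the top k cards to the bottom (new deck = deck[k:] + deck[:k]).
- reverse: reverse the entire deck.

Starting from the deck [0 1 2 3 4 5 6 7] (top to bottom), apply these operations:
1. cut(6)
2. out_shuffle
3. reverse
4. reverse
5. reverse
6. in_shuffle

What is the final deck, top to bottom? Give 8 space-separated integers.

After op 1 (cut(6)): [6 7 0 1 2 3 4 5]
After op 2 (out_shuffle): [6 2 7 3 0 4 1 5]
After op 3 (reverse): [5 1 4 0 3 7 2 6]
After op 4 (reverse): [6 2 7 3 0 4 1 5]
After op 5 (reverse): [5 1 4 0 3 7 2 6]
After op 6 (in_shuffle): [3 5 7 1 2 4 6 0]

Answer: 3 5 7 1 2 4 6 0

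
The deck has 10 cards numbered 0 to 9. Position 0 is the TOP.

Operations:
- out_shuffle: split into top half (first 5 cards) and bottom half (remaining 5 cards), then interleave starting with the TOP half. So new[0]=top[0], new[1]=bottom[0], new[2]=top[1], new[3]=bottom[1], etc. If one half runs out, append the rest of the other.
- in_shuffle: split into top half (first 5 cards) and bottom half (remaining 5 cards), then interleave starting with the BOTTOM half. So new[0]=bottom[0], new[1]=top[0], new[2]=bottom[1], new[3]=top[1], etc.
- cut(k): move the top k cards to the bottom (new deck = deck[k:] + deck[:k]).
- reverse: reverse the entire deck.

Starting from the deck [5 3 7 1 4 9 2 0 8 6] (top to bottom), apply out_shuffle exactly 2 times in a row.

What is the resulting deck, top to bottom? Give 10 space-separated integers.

After op 1 (out_shuffle): [5 9 3 2 7 0 1 8 4 6]
After op 2 (out_shuffle): [5 0 9 1 3 8 2 4 7 6]

Answer: 5 0 9 1 3 8 2 4 7 6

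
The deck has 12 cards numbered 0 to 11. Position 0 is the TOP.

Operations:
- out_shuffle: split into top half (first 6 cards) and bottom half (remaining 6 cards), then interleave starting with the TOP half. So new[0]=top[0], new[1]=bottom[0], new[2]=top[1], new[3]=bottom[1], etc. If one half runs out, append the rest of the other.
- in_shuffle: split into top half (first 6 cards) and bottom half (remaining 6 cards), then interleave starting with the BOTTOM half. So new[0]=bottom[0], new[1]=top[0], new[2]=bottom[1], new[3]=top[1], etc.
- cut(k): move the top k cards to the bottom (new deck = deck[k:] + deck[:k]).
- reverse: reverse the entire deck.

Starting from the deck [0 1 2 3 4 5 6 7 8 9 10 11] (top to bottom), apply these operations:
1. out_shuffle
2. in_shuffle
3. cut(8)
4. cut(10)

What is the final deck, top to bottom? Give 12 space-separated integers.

After op 1 (out_shuffle): [0 6 1 7 2 8 3 9 4 10 5 11]
After op 2 (in_shuffle): [3 0 9 6 4 1 10 7 5 2 11 8]
After op 3 (cut(8)): [5 2 11 8 3 0 9 6 4 1 10 7]
After op 4 (cut(10)): [10 7 5 2 11 8 3 0 9 6 4 1]

Answer: 10 7 5 2 11 8 3 0 9 6 4 1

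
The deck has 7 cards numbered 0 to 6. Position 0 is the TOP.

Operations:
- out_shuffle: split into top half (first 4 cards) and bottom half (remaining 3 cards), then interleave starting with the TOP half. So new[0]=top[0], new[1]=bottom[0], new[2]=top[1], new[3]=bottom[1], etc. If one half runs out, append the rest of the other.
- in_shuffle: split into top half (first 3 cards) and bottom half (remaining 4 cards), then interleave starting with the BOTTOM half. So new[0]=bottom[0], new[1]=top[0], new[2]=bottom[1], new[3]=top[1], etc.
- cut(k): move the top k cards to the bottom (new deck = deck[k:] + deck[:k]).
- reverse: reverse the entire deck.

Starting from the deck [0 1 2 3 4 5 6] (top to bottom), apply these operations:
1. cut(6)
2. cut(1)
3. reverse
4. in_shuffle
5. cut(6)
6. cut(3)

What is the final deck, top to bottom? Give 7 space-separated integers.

Answer: 2 5 1 4 0 3 6

Derivation:
After op 1 (cut(6)): [6 0 1 2 3 4 5]
After op 2 (cut(1)): [0 1 2 3 4 5 6]
After op 3 (reverse): [6 5 4 3 2 1 0]
After op 4 (in_shuffle): [3 6 2 5 1 4 0]
After op 5 (cut(6)): [0 3 6 2 5 1 4]
After op 6 (cut(3)): [2 5 1 4 0 3 6]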